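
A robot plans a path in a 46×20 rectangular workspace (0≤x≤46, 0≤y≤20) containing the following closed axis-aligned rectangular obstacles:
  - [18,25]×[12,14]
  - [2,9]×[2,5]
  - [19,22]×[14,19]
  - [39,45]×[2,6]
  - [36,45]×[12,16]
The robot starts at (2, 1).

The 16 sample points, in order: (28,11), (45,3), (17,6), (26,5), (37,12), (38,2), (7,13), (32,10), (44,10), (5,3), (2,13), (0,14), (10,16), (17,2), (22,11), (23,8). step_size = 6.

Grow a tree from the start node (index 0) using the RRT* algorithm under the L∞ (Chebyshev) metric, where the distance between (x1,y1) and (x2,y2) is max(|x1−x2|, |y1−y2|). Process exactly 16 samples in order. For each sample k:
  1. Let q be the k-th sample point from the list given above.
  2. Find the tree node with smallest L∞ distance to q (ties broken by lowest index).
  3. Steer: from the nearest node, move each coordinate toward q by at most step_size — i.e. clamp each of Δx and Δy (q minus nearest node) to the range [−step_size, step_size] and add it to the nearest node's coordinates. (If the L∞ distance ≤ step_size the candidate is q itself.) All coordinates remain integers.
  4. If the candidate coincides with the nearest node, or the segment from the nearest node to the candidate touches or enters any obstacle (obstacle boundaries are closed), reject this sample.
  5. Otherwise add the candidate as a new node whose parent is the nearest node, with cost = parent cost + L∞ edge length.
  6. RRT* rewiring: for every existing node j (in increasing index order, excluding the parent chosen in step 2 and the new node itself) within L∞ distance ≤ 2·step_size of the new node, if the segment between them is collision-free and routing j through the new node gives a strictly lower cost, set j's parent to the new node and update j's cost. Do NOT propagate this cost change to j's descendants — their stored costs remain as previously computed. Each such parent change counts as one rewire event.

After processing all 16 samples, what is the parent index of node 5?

Parent of node 5: 4

1. q=(28,11) nearest=0 d=26 new=(8,7) → blocked by [2,9]×[2,5], reject
2. q=(45,3) nearest=0 d=43 new=(8,3) → blocked by [2,9]×[2,5], reject
3. q=(17,6) nearest=0 d=15 new=(8,6) → blocked by [2,9]×[2,5], reject
4. q=(26,5) nearest=0 d=24 new=(8,5) → blocked by [2,9]×[2,5], reject
5. q=(37,12) nearest=0 d=35 new=(8,7) → blocked by [2,9]×[2,5], reject
6. q=(38,2) nearest=0 d=36 new=(8,2) → blocked by [2,9]×[2,5], reject
7. q=(7,13) nearest=0 d=12 new=(7,7) → blocked by [2,9]×[2,5], reject
8. q=(32,10) nearest=0 d=30 new=(8,7) → blocked by [2,9]×[2,5], reject
9. q=(44,10) nearest=0 d=42 new=(8,7) → blocked by [2,9]×[2,5], reject
10. q=(5,3) nearest=0 d=3 new=(5,3) → blocked by [2,9]×[2,5], reject
11. q=(2,13) nearest=0 d=12 new=(2,7) → blocked by [2,9]×[2,5], reject
12. q=(0,14) nearest=0 d=13 new=(0,7) → add node 1 parent=0 cost=6
13. q=(10,16) nearest=1 d=10 new=(6,13) → add node 2 parent=1 cost=12
14. q=(17,2) nearest=2 d=11 new=(12,7) → add node 3 parent=2 cost=18
15. q=(22,11) nearest=3 d=10 new=(18,11) → add node 4 parent=3 cost=24
16. q=(23,8) nearest=4 d=5 new=(23,8) → add node 5 parent=4 cost=29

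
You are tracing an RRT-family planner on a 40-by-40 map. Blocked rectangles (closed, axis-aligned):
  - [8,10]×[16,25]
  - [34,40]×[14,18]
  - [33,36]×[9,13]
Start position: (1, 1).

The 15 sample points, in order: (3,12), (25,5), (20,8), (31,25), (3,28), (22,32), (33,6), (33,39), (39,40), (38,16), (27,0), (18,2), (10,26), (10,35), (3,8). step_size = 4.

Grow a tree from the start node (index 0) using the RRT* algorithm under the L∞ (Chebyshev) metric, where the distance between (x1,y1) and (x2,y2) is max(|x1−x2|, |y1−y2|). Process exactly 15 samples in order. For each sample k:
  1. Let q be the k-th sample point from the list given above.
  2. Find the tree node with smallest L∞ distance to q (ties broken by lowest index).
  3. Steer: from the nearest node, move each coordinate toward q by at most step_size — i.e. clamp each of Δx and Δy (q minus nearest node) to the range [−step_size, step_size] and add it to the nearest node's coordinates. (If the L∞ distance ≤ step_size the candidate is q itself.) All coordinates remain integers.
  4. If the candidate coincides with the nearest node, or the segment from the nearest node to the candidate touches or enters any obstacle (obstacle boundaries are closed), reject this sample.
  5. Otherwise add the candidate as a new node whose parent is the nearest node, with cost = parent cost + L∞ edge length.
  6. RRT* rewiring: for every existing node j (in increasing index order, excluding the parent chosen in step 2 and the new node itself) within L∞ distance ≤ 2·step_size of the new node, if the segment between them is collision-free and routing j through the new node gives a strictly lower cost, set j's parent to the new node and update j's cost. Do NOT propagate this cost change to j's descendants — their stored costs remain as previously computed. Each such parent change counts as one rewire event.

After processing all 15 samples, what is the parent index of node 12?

1. q=(3,12) nearest=0 d=11 new=(3,5) → add node 1 parent=0 cost=4
2. q=(25,5) nearest=1 d=22 new=(7,5) → add node 2 parent=1 cost=8
3. q=(20,8) nearest=2 d=13 new=(11,8) → add node 3 parent=2 cost=12
4. q=(31,25) nearest=3 d=20 new=(15,12) → add node 4 parent=3 cost=16
5. q=(3,28) nearest=4 d=16 new=(11,16) → add node 5 parent=4 cost=20
6. q=(22,32) nearest=5 d=16 new=(15,20) → add node 6 parent=5 cost=24
7. q=(33,6) nearest=4 d=18 new=(19,8) → add node 7 parent=4 cost=20
8. q=(33,39) nearest=6 d=19 new=(19,24) → add node 8 parent=6 cost=28
9. q=(39,40) nearest=8 d=20 new=(23,28) → add node 9 parent=8 cost=32
10. q=(38,16) nearest=9 d=15 new=(27,24) → add node 10 parent=9 cost=36
11. q=(27,0) nearest=7 d=8 new=(23,4) → add node 11 parent=7 cost=24
12. q=(18,2) nearest=11 d=5 new=(19,2) → add node 12 parent=11 cost=28
13. q=(10,26) nearest=6 d=6 new=(11,24) → add node 13 parent=6 cost=28
14. q=(10,35) nearest=8 d=11 new=(15,28) → add node 14 parent=8 cost=32
15. q=(3,8) nearest=1 d=3 new=(3,8) → add node 15 parent=1 cost=7; rewire 5→15 (15<20)

Parent of node 12: 11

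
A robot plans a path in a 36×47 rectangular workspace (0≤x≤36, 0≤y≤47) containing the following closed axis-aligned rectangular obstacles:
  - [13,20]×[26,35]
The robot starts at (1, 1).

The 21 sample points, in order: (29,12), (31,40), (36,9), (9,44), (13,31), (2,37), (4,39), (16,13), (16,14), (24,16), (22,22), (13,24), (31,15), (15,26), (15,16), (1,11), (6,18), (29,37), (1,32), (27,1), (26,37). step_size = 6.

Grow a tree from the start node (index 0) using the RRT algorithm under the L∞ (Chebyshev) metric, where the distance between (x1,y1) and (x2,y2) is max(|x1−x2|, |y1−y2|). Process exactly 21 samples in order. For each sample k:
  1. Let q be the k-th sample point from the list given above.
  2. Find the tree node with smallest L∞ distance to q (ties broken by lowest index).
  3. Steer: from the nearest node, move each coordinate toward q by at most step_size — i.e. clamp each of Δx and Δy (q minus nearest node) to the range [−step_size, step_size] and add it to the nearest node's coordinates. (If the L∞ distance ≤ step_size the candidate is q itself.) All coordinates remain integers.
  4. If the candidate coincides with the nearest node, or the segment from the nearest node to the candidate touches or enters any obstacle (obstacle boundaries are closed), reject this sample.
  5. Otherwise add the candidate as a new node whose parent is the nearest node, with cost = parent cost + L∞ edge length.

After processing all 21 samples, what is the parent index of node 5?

Parent of node 5: 4

1. q=(29,12) nearest=0 d=28 new=(7,7) → add node 1 parent=0 cost=6
2. q=(31,40) nearest=1 d=33 new=(13,13) → add node 2 parent=1 cost=12
3. q=(36,9) nearest=2 d=23 new=(19,9) → add node 3 parent=2 cost=18
4. q=(9,44) nearest=2 d=31 new=(9,19) → add node 4 parent=2 cost=18
5. q=(13,31) nearest=4 d=12 new=(13,25) → add node 5 parent=4 cost=24
6. q=(2,37) nearest=5 d=12 new=(7,31) → add node 6 parent=5 cost=30
7. q=(4,39) nearest=6 d=8 new=(4,37) → add node 7 parent=6 cost=36
8. q=(16,13) nearest=2 d=3 new=(16,13) → add node 8 parent=2 cost=15
9. q=(16,14) nearest=8 d=1 new=(16,14) → add node 9 parent=8 cost=16
10. q=(24,16) nearest=3 d=7 new=(24,15) → add node 10 parent=3 cost=24
11. q=(22,22) nearest=10 d=7 new=(22,21) → add node 11 parent=10 cost=30
12. q=(13,24) nearest=5 d=1 new=(13,24) → add node 12 parent=5 cost=25
13. q=(31,15) nearest=10 d=7 new=(30,15) → add node 13 parent=10 cost=30
14. q=(15,26) nearest=5 d=2 new=(15,26) → blocked by [13,20]×[26,35], reject
15. q=(15,16) nearest=9 d=2 new=(15,16) → add node 14 parent=9 cost=18
16. q=(1,11) nearest=1 d=6 new=(1,11) → add node 15 parent=1 cost=12
17. q=(6,18) nearest=4 d=3 new=(6,18) → add node 16 parent=4 cost=21
18. q=(29,37) nearest=5 d=16 new=(19,31) → blocked by [13,20]×[26,35], reject
19. q=(1,32) nearest=7 d=5 new=(1,32) → add node 17 parent=7 cost=41
20. q=(27,1) nearest=3 d=8 new=(25,3) → add node 18 parent=3 cost=24
21. q=(26,37) nearest=5 d=13 new=(19,31) → blocked by [13,20]×[26,35], reject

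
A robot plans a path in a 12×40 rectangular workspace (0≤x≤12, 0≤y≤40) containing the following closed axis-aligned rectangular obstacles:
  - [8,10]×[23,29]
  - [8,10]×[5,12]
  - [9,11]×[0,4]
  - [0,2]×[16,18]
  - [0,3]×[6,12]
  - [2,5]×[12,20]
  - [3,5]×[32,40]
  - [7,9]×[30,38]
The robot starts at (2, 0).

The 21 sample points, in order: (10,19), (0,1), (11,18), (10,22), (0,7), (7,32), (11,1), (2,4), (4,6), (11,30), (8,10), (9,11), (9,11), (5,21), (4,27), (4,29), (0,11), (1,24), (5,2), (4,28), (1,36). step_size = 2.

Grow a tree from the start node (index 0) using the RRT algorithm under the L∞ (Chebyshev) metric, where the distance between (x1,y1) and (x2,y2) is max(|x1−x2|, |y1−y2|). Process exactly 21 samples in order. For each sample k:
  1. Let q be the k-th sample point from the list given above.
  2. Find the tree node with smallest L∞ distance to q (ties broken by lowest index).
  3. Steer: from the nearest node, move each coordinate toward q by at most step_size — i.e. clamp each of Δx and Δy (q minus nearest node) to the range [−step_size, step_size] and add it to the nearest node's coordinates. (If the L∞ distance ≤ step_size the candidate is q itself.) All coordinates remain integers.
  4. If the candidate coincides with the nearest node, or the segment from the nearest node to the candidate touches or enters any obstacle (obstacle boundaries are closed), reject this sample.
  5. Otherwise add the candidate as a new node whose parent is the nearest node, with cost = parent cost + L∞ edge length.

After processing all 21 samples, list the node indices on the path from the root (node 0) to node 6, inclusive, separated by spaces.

1. q=(10,19) nearest=0 d=19 new=(4,2) → add node 1 parent=0 cost=2
2. q=(0,1) nearest=0 d=2 new=(0,1) → add node 2 parent=0 cost=2
3. q=(11,18) nearest=1 d=16 new=(6,4) → add node 3 parent=1 cost=4
4. q=(10,22) nearest=3 d=18 new=(8,6) → blocked by [8,10]×[5,12], reject
5. q=(0,7) nearest=1 d=5 new=(2,4) → add node 4 parent=1 cost=4
6. q=(7,32) nearest=3 d=28 new=(7,6) → add node 5 parent=3 cost=6
7. q=(11,1) nearest=3 d=5 new=(8,2) → add node 6 parent=3 cost=6
8. q=(2,4) nearest=4 d=0 → coincident, reject
9. q=(4,6) nearest=3 d=2 new=(4,6) → add node 7 parent=3 cost=6
10. q=(11,30) nearest=5 d=24 new=(9,8) → blocked by [8,10]×[5,12], reject
11. q=(8,10) nearest=5 d=4 new=(8,8) → blocked by [8,10]×[5,12], reject
12. q=(9,11) nearest=5 d=5 new=(9,8) → blocked by [8,10]×[5,12], reject
13. q=(9,11) nearest=5 d=5 new=(9,8) → blocked by [8,10]×[5,12], reject
14. q=(5,21) nearest=5 d=15 new=(5,8) → add node 8 parent=5 cost=8
15. q=(4,27) nearest=8 d=19 new=(4,10) → add node 9 parent=8 cost=10
16. q=(4,29) nearest=9 d=19 new=(4,12) → blocked by [2,5]×[12,20], reject
17. q=(0,11) nearest=9 d=4 new=(2,11) → blocked by [0,3]×[6,12], reject
18. q=(1,24) nearest=9 d=14 new=(2,12) → blocked by [0,3]×[6,12], reject
19. q=(5,2) nearest=1 d=1 new=(5,2) → add node 10 parent=1 cost=3
20. q=(4,28) nearest=9 d=18 new=(4,12) → blocked by [2,5]×[12,20], reject
21. q=(1,36) nearest=9 d=26 new=(2,12) → blocked by [0,3]×[6,12], reject

Path: 0 1 3 6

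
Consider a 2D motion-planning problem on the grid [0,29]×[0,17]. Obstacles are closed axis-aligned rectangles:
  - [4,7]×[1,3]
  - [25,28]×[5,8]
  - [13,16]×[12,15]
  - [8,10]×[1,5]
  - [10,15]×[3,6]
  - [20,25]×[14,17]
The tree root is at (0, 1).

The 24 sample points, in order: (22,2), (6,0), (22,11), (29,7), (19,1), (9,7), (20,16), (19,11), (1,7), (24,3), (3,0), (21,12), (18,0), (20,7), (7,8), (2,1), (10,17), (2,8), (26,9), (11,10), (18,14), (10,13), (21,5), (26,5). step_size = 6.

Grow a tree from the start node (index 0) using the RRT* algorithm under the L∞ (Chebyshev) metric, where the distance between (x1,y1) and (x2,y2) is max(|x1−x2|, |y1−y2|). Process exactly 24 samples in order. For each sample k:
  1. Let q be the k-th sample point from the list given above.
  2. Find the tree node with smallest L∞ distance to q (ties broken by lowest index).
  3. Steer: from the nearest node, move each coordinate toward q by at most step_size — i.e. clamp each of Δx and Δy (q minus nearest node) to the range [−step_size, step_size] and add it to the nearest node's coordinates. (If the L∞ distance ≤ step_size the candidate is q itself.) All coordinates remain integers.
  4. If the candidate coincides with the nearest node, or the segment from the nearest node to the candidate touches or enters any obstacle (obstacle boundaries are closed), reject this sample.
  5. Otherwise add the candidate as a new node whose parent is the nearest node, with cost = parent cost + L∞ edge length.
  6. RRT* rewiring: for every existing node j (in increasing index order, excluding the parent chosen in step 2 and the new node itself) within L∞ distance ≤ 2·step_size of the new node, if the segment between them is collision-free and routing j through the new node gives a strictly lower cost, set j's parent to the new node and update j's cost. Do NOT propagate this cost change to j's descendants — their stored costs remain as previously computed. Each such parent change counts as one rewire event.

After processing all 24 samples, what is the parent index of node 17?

1. q=(22,2) nearest=0 d=22 new=(6,2) → blocked by [4,7]×[1,3], reject
2. q=(6,0) nearest=0 d=6 new=(6,0) → add node 1 parent=0 cost=6
3. q=(22,11) nearest=1 d=16 new=(12,6) → blocked by [4,7]×[1,3], reject
4. q=(29,7) nearest=1 d=23 new=(12,6) → blocked by [4,7]×[1,3], reject
5. q=(19,1) nearest=1 d=13 new=(12,1) → add node 2 parent=1 cost=12
6. q=(9,7) nearest=2 d=6 new=(9,7) → blocked by [8,10]×[1,5], reject
7. q=(20,16) nearest=2 d=15 new=(18,7) → blocked by [10,15]×[3,6], reject
8. q=(19,11) nearest=2 d=10 new=(18,7) → blocked by [10,15]×[3,6], reject
9. q=(1,7) nearest=0 d=6 new=(1,7) → add node 3 parent=0 cost=6
10. q=(24,3) nearest=2 d=12 new=(18,3) → add node 4 parent=2 cost=18
11. q=(3,0) nearest=0 d=3 new=(3,0) → add node 5 parent=0 cost=3
12. q=(21,12) nearest=4 d=9 new=(21,9) → add node 6 parent=4 cost=24
13. q=(18,0) nearest=4 d=3 new=(18,0) → add node 7 parent=4 cost=21
14. q=(20,7) nearest=6 d=2 new=(20,7) → add node 8 parent=6 cost=26
15. q=(7,8) nearest=3 d=6 new=(7,8) → add node 9 parent=3 cost=12
16. q=(2,1) nearest=5 d=1 new=(2,1) → add node 10 parent=5 cost=4; rewire 9→10 (11<12)
17. q=(10,17) nearest=9 d=9 new=(10,14) → add node 11 parent=9 cost=17
18. q=(2,8) nearest=3 d=1 new=(2,8) → add node 12 parent=3 cost=7; rewire 11→12 (15<17)
19. q=(26,9) nearest=6 d=5 new=(26,9) → add node 13 parent=6 cost=29
20. q=(11,10) nearest=9 d=4 new=(11,10) → add node 14 parent=9 cost=15; rewire 8→14 (24<26)
21. q=(18,14) nearest=6 d=5 new=(18,14) → add node 15 parent=6 cost=29
22. q=(10,13) nearest=11 d=1 new=(10,13) → add node 16 parent=11 cost=16
23. q=(21,5) nearest=8 d=2 new=(21,5) → add node 17 parent=8 cost=26
24. q=(26,5) nearest=13 d=4 new=(26,5) → blocked by [25,28]×[5,8], reject

Parent of node 17: 8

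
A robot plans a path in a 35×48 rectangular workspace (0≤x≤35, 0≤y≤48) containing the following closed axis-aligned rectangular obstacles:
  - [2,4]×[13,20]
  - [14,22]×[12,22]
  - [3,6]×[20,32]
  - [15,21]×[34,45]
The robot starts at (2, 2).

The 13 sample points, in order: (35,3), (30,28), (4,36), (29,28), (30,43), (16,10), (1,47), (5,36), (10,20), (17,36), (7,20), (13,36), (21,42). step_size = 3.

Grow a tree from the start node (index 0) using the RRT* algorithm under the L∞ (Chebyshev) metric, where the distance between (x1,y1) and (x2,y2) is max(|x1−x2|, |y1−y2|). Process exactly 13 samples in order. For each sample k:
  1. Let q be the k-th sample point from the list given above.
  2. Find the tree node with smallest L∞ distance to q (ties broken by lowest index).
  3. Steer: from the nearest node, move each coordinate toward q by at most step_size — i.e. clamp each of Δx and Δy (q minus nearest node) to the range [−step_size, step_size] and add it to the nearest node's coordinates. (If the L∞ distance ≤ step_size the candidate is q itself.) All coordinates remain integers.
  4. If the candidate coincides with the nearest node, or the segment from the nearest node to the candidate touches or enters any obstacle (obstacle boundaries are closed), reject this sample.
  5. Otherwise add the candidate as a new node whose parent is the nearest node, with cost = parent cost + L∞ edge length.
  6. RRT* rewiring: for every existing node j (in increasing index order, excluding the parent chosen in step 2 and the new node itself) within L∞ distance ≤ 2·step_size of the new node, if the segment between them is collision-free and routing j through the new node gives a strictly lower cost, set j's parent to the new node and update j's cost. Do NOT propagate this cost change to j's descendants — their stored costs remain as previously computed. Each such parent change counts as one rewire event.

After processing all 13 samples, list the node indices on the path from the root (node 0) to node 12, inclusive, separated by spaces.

1. q=(35,3) nearest=0 d=33 new=(5,3) → add node 1 parent=0 cost=3
2. q=(30,28) nearest=1 d=25 new=(8,6) → add node 2 parent=1 cost=6
3. q=(4,36) nearest=2 d=30 new=(5,9) → add node 3 parent=2 cost=9
4. q=(29,28) nearest=2 d=22 new=(11,9) → add node 4 parent=2 cost=9
5. q=(30,43) nearest=3 d=34 new=(8,12) → add node 5 parent=3 cost=12
6. q=(16,10) nearest=4 d=5 new=(14,10) → add node 6 parent=4 cost=12
7. q=(1,47) nearest=5 d=35 new=(5,15) → add node 7 parent=5 cost=15
8. q=(5,36) nearest=7 d=21 new=(5,18) → add node 8 parent=7 cost=18
9. q=(10,20) nearest=7 d=5 new=(8,18) → add node 9 parent=7 cost=18
10. q=(17,36) nearest=8 d=18 new=(8,21) → add node 10 parent=8 cost=21
11. q=(7,20) nearest=10 d=1 new=(7,20) → add node 11 parent=10 cost=22
12. q=(13,36) nearest=10 d=15 new=(11,24) → add node 12 parent=10 cost=24
13. q=(21,42) nearest=12 d=18 new=(14,27) → add node 13 parent=12 cost=27

Path: 0 1 2 3 5 7 8 10 12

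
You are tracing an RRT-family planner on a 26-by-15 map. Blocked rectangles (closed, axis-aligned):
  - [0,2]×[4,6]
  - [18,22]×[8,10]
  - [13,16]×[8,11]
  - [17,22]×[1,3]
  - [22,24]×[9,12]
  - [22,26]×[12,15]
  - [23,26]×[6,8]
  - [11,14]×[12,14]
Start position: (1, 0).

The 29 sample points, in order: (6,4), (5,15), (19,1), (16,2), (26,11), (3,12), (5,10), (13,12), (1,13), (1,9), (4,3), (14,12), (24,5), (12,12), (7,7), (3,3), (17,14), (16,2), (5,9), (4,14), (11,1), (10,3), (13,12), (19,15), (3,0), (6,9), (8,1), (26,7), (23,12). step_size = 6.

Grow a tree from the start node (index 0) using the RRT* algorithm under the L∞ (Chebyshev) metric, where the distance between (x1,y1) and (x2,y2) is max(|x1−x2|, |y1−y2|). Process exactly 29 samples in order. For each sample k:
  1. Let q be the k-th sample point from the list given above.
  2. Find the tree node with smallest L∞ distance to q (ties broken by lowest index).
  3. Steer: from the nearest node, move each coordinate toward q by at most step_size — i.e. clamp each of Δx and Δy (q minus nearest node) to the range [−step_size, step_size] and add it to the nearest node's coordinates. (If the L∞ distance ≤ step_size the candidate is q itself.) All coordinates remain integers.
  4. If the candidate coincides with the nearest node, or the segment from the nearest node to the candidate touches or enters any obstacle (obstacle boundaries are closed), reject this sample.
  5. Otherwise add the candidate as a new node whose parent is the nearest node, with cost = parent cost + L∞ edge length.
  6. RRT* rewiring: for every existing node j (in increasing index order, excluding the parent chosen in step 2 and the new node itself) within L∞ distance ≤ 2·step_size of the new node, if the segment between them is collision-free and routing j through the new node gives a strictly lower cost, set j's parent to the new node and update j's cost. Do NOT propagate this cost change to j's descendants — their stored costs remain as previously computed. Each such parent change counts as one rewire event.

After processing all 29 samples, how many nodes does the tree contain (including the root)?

Node count: 19

1. q=(6,4) nearest=0 d=5 new=(6,4) → add node 1 parent=0 cost=5
2. q=(5,15) nearest=1 d=11 new=(5,10) → add node 2 parent=1 cost=11
3. q=(19,1) nearest=1 d=13 new=(12,1) → add node 3 parent=1 cost=11
4. q=(16,2) nearest=3 d=4 new=(16,2) → add node 4 parent=3 cost=15
5. q=(26,11) nearest=4 d=10 new=(22,8) → blocked by [18,22]×[8,10], reject
6. q=(3,12) nearest=2 d=2 new=(3,12) → add node 5 parent=2 cost=13
7. q=(5,10) nearest=2 d=0 → coincident, reject
8. q=(13,12) nearest=1 d=8 new=(12,10) → add node 6 parent=1 cost=11
9. q=(1,13) nearest=5 d=2 new=(1,13) → add node 7 parent=5 cost=15
10. q=(1,9) nearest=5 d=3 new=(1,9) → add node 8 parent=5 cost=16
11. q=(4,3) nearest=1 d=2 new=(4,3) → add node 9 parent=1 cost=7; rewire 8→9 (13<16)
12. q=(14,12) nearest=6 d=2 new=(14,12) → blocked by [13,16]×[8,11], reject
13. q=(24,5) nearest=4 d=8 new=(22,5) → blocked by [17,22]×[1,3], reject
14. q=(12,12) nearest=6 d=2 new=(12,12) → blocked by [11,14]×[12,14], reject
15. q=(7,7) nearest=1 d=3 new=(7,7) → add node 10 parent=1 cost=8; rewire 7→10 (14<15)
16. q=(3,3) nearest=9 d=1 new=(3,3) → add node 11 parent=9 cost=8
17. q=(17,14) nearest=6 d=5 new=(17,14) → blocked by [13,16]×[8,11], reject
18. q=(16,2) nearest=4 d=0 → coincident, reject
19. q=(5,9) nearest=2 d=1 new=(5,9) → add node 12 parent=2 cost=12
20. q=(4,14) nearest=5 d=2 new=(4,14) → add node 13 parent=5 cost=15
21. q=(11,1) nearest=3 d=1 new=(11,1) → add node 14 parent=3 cost=12
22. q=(10,3) nearest=3 d=2 new=(10,3) → add node 15 parent=3 cost=13
23. q=(13,12) nearest=6 d=2 new=(13,12) → blocked by [11,14]×[12,14], reject
24. q=(19,15) nearest=6 d=7 new=(18,15) → blocked by [13,16]×[8,11], reject
25. q=(3,0) nearest=0 d=2 new=(3,0) → add node 16 parent=0 cost=2; rewire 9→16 (5<7); rewire 11→16 (5<8); rewire 12→16 (11<12); rewire 14→16 (10<12); rewire 15→16 (9<13)
26. q=(6,9) nearest=2 d=1 new=(6,9) → add node 17 parent=2 cost=12
27. q=(8,1) nearest=15 d=2 new=(8,1) → add node 18 parent=15 cost=11
28. q=(26,7) nearest=4 d=10 new=(22,7) → blocked by [17,22]×[1,3], reject
29. q=(23,12) nearest=4 d=10 new=(22,8) → blocked by [18,22]×[8,10], reject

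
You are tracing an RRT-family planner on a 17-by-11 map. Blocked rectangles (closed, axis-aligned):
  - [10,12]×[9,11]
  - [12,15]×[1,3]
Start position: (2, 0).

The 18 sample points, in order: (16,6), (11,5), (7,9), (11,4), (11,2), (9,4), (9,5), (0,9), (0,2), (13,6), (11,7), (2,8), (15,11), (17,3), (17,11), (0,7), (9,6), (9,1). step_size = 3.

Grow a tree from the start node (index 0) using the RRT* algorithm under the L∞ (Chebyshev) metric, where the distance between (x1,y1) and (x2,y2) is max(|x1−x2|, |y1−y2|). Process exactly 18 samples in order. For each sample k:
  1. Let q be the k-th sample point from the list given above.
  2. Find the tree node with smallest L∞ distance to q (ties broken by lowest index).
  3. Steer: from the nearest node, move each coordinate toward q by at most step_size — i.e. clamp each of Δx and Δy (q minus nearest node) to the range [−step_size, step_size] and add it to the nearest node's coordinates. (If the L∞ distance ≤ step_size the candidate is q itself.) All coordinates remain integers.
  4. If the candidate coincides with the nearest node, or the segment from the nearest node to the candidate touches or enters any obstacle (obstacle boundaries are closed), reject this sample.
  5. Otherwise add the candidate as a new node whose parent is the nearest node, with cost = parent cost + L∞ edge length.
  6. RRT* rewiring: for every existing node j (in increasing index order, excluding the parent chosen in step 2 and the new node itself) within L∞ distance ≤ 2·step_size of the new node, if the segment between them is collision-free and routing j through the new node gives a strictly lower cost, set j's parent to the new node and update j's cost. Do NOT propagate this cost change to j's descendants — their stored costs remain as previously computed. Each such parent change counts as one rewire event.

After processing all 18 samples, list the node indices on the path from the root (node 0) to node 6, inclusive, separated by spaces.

1. q=(16,6) nearest=0 d=14 new=(5,3) → add node 1 parent=0 cost=3
2. q=(11,5) nearest=1 d=6 new=(8,5) → add node 2 parent=1 cost=6
3. q=(7,9) nearest=2 d=4 new=(7,8) → add node 3 parent=2 cost=9
4. q=(11,4) nearest=2 d=3 new=(11,4) → add node 4 parent=2 cost=9
5. q=(11,2) nearest=4 d=2 new=(11,2) → add node 5 parent=4 cost=11
6. q=(9,4) nearest=2 d=1 new=(9,4) → add node 6 parent=2 cost=7; rewire 5→6 (9<11)
7. q=(9,5) nearest=2 d=1 new=(9,5) → add node 7 parent=2 cost=7
8. q=(0,9) nearest=1 d=6 new=(2,6) → add node 8 parent=1 cost=6
9. q=(0,2) nearest=0 d=2 new=(0,2) → add node 9 parent=0 cost=2
10. q=(13,6) nearest=4 d=2 new=(13,6) → add node 10 parent=4 cost=11
11. q=(11,7) nearest=7 d=2 new=(11,7) → add node 11 parent=7 cost=9
12. q=(2,8) nearest=8 d=2 new=(2,8) → add node 12 parent=8 cost=8
13. q=(15,11) nearest=11 d=4 new=(14,10) → add node 13 parent=11 cost=12
14. q=(17,3) nearest=10 d=4 new=(16,3) → add node 14 parent=10 cost=14
15. q=(17,11) nearest=13 d=3 new=(17,11) → add node 15 parent=13 cost=15
16. q=(0,7) nearest=8 d=2 new=(0,7) → add node 16 parent=8 cost=8
17. q=(9,6) nearest=2 d=1 new=(9,6) → add node 17 parent=2 cost=7
18. q=(9,1) nearest=5 d=2 new=(9,1) → add node 18 parent=5 cost=11

Path: 0 1 2 6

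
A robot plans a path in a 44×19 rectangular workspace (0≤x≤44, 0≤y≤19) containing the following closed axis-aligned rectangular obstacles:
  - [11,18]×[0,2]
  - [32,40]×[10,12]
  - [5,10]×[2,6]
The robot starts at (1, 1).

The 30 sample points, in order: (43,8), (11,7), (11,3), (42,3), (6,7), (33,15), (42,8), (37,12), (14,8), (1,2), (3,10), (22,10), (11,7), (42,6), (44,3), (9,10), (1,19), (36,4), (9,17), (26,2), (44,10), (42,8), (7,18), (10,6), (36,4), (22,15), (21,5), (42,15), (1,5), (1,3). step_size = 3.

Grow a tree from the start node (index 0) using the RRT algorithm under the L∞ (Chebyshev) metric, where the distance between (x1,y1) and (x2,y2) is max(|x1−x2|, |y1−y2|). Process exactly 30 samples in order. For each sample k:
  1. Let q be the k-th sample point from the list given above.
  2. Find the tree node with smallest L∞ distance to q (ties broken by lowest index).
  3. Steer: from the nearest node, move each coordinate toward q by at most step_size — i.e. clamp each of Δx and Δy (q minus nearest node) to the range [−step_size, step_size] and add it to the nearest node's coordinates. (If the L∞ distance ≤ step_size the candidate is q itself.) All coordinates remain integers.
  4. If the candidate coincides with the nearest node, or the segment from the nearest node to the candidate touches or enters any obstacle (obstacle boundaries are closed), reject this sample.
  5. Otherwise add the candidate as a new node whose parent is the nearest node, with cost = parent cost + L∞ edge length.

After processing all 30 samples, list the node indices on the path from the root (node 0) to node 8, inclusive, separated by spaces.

1. q=(43,8) nearest=0 d=42 new=(4,4) → add node 1 parent=0 cost=3
2. q=(11,7) nearest=1 d=7 new=(7,7) → blocked by [5,10]×[2,6], reject
3. q=(11,3) nearest=1 d=7 new=(7,3) → blocked by [5,10]×[2,6], reject
4. q=(42,3) nearest=1 d=38 new=(7,3) → blocked by [5,10]×[2,6], reject
5. q=(6,7) nearest=1 d=3 new=(6,7) → blocked by [5,10]×[2,6], reject
6. q=(33,15) nearest=1 d=29 new=(7,7) → blocked by [5,10]×[2,6], reject
7. q=(42,8) nearest=1 d=38 new=(7,7) → blocked by [5,10]×[2,6], reject
8. q=(37,12) nearest=1 d=33 new=(7,7) → blocked by [5,10]×[2,6], reject
9. q=(14,8) nearest=1 d=10 new=(7,7) → blocked by [5,10]×[2,6], reject
10. q=(1,2) nearest=0 d=1 new=(1,2) → add node 2 parent=0 cost=1
11. q=(3,10) nearest=1 d=6 new=(3,7) → add node 3 parent=1 cost=6
12. q=(22,10) nearest=1 d=18 new=(7,7) → blocked by [5,10]×[2,6], reject
13. q=(11,7) nearest=1 d=7 new=(7,7) → blocked by [5,10]×[2,6], reject
14. q=(42,6) nearest=1 d=38 new=(7,6) → blocked by [5,10]×[2,6], reject
15. q=(44,3) nearest=1 d=40 new=(7,3) → blocked by [5,10]×[2,6], reject
16. q=(9,10) nearest=1 d=6 new=(7,7) → blocked by [5,10]×[2,6], reject
17. q=(1,19) nearest=3 d=12 new=(1,10) → add node 4 parent=3 cost=9
18. q=(36,4) nearest=1 d=32 new=(7,4) → blocked by [5,10]×[2,6], reject
19. q=(9,17) nearest=4 d=8 new=(4,13) → add node 5 parent=4 cost=12
20. q=(26,2) nearest=1 d=22 new=(7,2) → blocked by [5,10]×[2,6], reject
21. q=(44,10) nearest=1 d=40 new=(7,7) → blocked by [5,10]×[2,6], reject
22. q=(42,8) nearest=1 d=38 new=(7,7) → blocked by [5,10]×[2,6], reject
23. q=(7,18) nearest=5 d=5 new=(7,16) → add node 6 parent=5 cost=15
24. q=(10,6) nearest=1 d=6 new=(7,6) → blocked by [5,10]×[2,6], reject
25. q=(36,4) nearest=6 d=29 new=(10,13) → add node 7 parent=6 cost=18
26. q=(22,15) nearest=7 d=12 new=(13,15) → add node 8 parent=7 cost=21
27. q=(21,5) nearest=8 d=10 new=(16,12) → add node 9 parent=8 cost=24
28. q=(42,15) nearest=9 d=26 new=(19,15) → add node 10 parent=9 cost=27
29. q=(1,5) nearest=3 d=2 new=(1,5) → add node 11 parent=3 cost=8
30. q=(1,3) nearest=2 d=1 new=(1,3) → add node 12 parent=2 cost=2

Path: 0 1 3 4 5 6 7 8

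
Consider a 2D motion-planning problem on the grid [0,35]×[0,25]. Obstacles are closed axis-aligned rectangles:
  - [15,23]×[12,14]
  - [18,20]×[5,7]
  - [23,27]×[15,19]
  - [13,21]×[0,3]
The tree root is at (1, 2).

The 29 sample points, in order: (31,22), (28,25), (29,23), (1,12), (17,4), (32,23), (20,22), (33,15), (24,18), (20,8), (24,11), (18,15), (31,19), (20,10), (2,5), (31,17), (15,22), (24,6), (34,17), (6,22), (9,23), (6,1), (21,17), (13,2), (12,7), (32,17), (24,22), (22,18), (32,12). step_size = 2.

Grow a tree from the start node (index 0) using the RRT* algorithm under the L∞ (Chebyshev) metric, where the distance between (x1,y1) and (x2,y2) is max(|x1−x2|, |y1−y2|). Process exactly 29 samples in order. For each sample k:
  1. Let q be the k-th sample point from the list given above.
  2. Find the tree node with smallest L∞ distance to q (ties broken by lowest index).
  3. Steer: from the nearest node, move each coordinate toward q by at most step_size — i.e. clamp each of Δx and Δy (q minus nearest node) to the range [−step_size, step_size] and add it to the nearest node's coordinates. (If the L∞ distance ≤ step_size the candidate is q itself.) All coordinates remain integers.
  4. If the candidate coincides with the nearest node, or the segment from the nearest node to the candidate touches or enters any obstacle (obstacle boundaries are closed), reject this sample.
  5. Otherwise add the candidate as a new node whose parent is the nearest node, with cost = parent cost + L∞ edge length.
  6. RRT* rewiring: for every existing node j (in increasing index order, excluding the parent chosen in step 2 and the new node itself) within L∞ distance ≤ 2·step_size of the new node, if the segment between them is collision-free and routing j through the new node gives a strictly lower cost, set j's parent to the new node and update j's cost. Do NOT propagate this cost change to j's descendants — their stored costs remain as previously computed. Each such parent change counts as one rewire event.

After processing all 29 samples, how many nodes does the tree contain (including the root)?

Node count: 24

1. q=(31,22) nearest=0 d=30 new=(3,4) → add node 1 parent=0 cost=2
2. q=(28,25) nearest=1 d=25 new=(5,6) → add node 2 parent=1 cost=4
3. q=(29,23) nearest=2 d=24 new=(7,8) → add node 3 parent=2 cost=6
4. q=(1,12) nearest=2 d=6 new=(3,8) → add node 4 parent=2 cost=6
5. q=(17,4) nearest=3 d=10 new=(9,6) → add node 5 parent=3 cost=8
6. q=(32,23) nearest=5 d=23 new=(11,8) → add node 6 parent=5 cost=10
7. q=(20,22) nearest=3 d=14 new=(9,10) → add node 7 parent=3 cost=8
8. q=(33,15) nearest=6 d=22 new=(13,10) → add node 8 parent=6 cost=12
9. q=(24,18) nearest=8 d=11 new=(15,12) → blocked by [15,23]×[12,14], reject
10. q=(20,8) nearest=8 d=7 new=(15,8) → add node 9 parent=8 cost=14
11. q=(24,11) nearest=9 d=9 new=(17,10) → add node 10 parent=9 cost=16
12. q=(18,15) nearest=8 d=5 new=(15,12) → blocked by [15,23]×[12,14], reject
13. q=(31,19) nearest=10 d=14 new=(19,12) → blocked by [15,23]×[12,14], reject
14. q=(20,10) nearest=10 d=3 new=(19,10) → add node 11 parent=10 cost=18
15. q=(2,5) nearest=1 d=1 new=(2,5) → add node 12 parent=1 cost=3
16. q=(31,17) nearest=11 d=12 new=(21,12) → blocked by [15,23]×[12,14], reject
17. q=(15,22) nearest=7 d=12 new=(11,12) → add node 13 parent=7 cost=10
18. q=(24,6) nearest=11 d=5 new=(21,8) → add node 14 parent=11 cost=20
19. q=(34,17) nearest=14 d=13 new=(23,10) → add node 15 parent=14 cost=22
20. q=(6,22) nearest=13 d=10 new=(9,14) → add node 16 parent=13 cost=12
21. q=(9,23) nearest=16 d=9 new=(9,16) → add node 17 parent=16 cost=14
22. q=(6,1) nearest=1 d=3 new=(5,2) → add node 18 parent=1 cost=4
23. q=(21,17) nearest=10 d=7 new=(19,12) → blocked by [15,23]×[12,14], reject
24. q=(13,2) nearest=5 d=4 new=(11,4) → add node 19 parent=5 cost=10
25. q=(12,7) nearest=6 d=1 new=(12,7) → add node 20 parent=6 cost=11
26. q=(32,17) nearest=15 d=9 new=(25,12) → add node 21 parent=15 cost=24
27. q=(24,22) nearest=21 d=10 new=(24,14) → add node 22 parent=21 cost=26
28. q=(22,18) nearest=22 d=4 new=(22,16) → blocked by [23,27]×[15,19], reject
29. q=(32,12) nearest=21 d=7 new=(27,12) → add node 23 parent=21 cost=26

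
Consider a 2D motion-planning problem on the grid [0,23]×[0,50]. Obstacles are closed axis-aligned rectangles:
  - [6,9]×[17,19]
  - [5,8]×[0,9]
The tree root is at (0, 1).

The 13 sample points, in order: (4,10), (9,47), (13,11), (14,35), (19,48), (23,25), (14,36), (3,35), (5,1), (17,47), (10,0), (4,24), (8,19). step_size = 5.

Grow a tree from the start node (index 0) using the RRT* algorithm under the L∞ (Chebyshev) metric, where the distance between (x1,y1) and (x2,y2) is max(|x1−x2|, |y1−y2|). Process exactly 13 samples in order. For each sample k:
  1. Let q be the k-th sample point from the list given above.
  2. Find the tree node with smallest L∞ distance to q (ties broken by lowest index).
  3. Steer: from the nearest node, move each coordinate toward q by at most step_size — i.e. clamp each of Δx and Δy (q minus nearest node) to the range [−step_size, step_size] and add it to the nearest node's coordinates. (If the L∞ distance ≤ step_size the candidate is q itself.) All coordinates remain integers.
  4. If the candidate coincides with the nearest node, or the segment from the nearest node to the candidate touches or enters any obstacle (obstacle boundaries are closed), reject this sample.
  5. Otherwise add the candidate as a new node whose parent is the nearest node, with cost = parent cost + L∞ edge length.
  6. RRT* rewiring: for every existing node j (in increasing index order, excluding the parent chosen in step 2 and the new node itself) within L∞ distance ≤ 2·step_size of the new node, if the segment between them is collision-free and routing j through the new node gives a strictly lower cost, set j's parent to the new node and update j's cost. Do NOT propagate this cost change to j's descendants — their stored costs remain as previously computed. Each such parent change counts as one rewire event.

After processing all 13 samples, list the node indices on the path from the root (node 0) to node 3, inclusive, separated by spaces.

1. q=(4,10) nearest=0 d=9 new=(4,6) → add node 1 parent=0 cost=5
2. q=(9,47) nearest=1 d=41 new=(9,11) → blocked by [5,8]×[0,9], reject
3. q=(13,11) nearest=1 d=9 new=(9,11) → blocked by [5,8]×[0,9], reject
4. q=(14,35) nearest=1 d=29 new=(9,11) → blocked by [5,8]×[0,9], reject
5. q=(19,48) nearest=1 d=42 new=(9,11) → blocked by [5,8]×[0,9], reject
6. q=(23,25) nearest=1 d=19 new=(9,11) → blocked by [5,8]×[0,9], reject
7. q=(14,36) nearest=1 d=30 new=(9,11) → blocked by [5,8]×[0,9], reject
8. q=(3,35) nearest=1 d=29 new=(3,11) → add node 2 parent=1 cost=10
9. q=(5,1) nearest=0 d=5 new=(5,1) → blocked by [5,8]×[0,9], reject
10. q=(17,47) nearest=2 d=36 new=(8,16) → add node 3 parent=2 cost=15
11. q=(10,0) nearest=1 d=6 new=(9,1) → blocked by [5,8]×[0,9], reject
12. q=(4,24) nearest=3 d=8 new=(4,21) → blocked by [6,9]×[17,19], reject
13. q=(8,19) nearest=3 d=3 new=(8,19) → blocked by [6,9]×[17,19], reject

Path: 0 1 2 3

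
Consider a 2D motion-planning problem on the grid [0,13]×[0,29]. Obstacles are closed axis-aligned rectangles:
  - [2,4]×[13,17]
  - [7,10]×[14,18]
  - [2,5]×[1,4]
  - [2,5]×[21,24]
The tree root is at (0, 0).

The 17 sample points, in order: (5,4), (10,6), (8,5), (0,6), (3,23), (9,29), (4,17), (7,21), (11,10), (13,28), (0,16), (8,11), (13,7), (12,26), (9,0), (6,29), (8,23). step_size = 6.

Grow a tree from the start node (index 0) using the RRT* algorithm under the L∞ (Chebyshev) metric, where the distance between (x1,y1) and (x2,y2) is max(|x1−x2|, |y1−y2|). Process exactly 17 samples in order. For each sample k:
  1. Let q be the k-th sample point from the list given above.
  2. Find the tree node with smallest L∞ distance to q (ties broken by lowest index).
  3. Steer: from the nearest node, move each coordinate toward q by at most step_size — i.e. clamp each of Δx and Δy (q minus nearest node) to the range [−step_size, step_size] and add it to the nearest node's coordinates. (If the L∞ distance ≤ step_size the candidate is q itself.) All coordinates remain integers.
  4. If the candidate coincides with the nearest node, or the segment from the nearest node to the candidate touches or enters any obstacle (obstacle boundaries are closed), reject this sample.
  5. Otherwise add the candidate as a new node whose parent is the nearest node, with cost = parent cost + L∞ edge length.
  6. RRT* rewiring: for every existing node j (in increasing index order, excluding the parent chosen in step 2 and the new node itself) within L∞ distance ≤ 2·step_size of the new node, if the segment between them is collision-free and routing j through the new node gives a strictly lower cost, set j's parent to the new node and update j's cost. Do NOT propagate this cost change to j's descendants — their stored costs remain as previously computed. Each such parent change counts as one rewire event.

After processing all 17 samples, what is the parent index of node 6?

1. q=(5,4) nearest=0 d=5 new=(5,4) → blocked by [2,5]×[1,4], reject
2. q=(10,6) nearest=0 d=10 new=(6,6) → blocked by [2,5]×[1,4], reject
3. q=(8,5) nearest=0 d=8 new=(6,5) → blocked by [2,5]×[1,4], reject
4. q=(0,6) nearest=0 d=6 new=(0,6) → add node 1 parent=0 cost=6
5. q=(3,23) nearest=1 d=17 new=(3,12) → add node 2 parent=1 cost=12
6. q=(9,29) nearest=2 d=17 new=(9,18) → blocked by [2,4]×[13,17], reject
7. q=(4,17) nearest=2 d=5 new=(4,17) → blocked by [2,4]×[13,17], reject
8. q=(7,21) nearest=2 d=9 new=(7,18) → blocked by [2,4]×[13,17], reject
9. q=(11,10) nearest=2 d=8 new=(9,10) → add node 3 parent=2 cost=18
10. q=(13,28) nearest=2 d=16 new=(9,18) → blocked by [2,4]×[13,17], reject
11. q=(0,16) nearest=2 d=4 new=(0,16) → blocked by [2,4]×[13,17], reject
12. q=(8,11) nearest=3 d=1 new=(8,11) → add node 4 parent=3 cost=19
13. q=(13,7) nearest=3 d=4 new=(13,7) → add node 5 parent=3 cost=22
14. q=(12,26) nearest=2 d=14 new=(9,18) → blocked by [2,4]×[13,17], reject
15. q=(9,0) nearest=5 d=7 new=(9,1) → add node 6 parent=5 cost=28
16. q=(6,29) nearest=2 d=17 new=(6,18) → blocked by [2,4]×[13,17], reject
17. q=(8,23) nearest=2 d=11 new=(8,18) → blocked by [2,4]×[13,17], reject

Parent of node 6: 5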